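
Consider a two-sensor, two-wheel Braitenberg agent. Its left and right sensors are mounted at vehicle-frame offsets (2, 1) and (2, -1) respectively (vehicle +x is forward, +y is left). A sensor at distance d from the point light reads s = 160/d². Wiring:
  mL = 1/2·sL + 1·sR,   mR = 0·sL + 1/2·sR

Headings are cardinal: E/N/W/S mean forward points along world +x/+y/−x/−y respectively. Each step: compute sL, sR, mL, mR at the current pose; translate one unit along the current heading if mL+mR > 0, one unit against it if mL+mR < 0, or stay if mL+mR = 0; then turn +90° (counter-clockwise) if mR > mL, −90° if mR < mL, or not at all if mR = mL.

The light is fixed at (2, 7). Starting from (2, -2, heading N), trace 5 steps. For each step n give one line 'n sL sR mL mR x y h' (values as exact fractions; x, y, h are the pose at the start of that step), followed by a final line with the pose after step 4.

0 16/5 16/5 24/5 8/5 2 -2 N
1 160/53 32/17 3056/901 16/17 2 -1 E
2 20/13 8/5 154/65 4/5 3 -1 S
3 160/101 32/13 4272/1313 16/13 3 -2 W
4 16/5 16/5 24/5 8/5 2 -2 N
final 2 -1 E

n=0: pose=(2,-2,N); sL=16/5, sR=16/5; mL=24/5, mR=8/5; mL+mR=32/5 → advance +1; mR−mL=-16/5 → turn -1·90°
n=1: pose=(2,-1,E); sL=160/53, sR=32/17; mL=3056/901, mR=16/17; mL+mR=3904/901 → advance +1; mR−mL=-2208/901 → turn -1·90°
n=2: pose=(3,-1,S); sL=20/13, sR=8/5; mL=154/65, mR=4/5; mL+mR=206/65 → advance +1; mR−mL=-102/65 → turn -1·90°
n=3: pose=(3,-2,W); sL=160/101, sR=32/13; mL=4272/1313, mR=16/13; mL+mR=5888/1313 → advance +1; mR−mL=-2656/1313 → turn -1·90°
n=4: pose=(2,-2,N); sL=16/5, sR=16/5; mL=24/5, mR=8/5; mL+mR=32/5 → advance +1; mR−mL=-16/5 → turn -1·90°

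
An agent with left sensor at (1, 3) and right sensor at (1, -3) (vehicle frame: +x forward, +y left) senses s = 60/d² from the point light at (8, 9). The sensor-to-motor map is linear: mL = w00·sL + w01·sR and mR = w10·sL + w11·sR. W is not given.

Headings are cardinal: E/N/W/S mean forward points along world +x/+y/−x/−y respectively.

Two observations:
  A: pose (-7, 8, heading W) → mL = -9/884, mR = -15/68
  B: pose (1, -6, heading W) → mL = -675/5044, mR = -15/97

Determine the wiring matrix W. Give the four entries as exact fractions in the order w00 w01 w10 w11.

obs A: pose=(-7,8,W) → sL=15/68, sR=3/13, mL=-9/884, mR=-15/68
obs B: pose=(1,-6,W) → sL=15/97, sR=15/52, mL=-675/5044, mR=-15/97
sensor matrix S = [[15/68, 3/13], [15/97, 15/52]]; det S = 9585/342992
solve [mL_A; mL_B] = S·[w00; w01] and [mR_A; mR_B] = S·[w10; w11]:
  w00 = 1, w01 = -1, w10 = -1, w11 = 0

1 -1 -1 0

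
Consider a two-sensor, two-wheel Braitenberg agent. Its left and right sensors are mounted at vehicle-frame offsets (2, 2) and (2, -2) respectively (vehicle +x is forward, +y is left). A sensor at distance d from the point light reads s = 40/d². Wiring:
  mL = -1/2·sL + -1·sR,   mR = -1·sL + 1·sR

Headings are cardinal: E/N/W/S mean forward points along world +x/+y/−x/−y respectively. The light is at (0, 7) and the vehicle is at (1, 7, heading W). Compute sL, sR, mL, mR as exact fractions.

8 8 -12 0

left sensor world pos  = (-1, 5); dL² = 5
right sensor world pos = (-1, 9); dR² = 5
sL = 40/5 = 8
sR = 40/5 = 8
mL = -1/2·sL + -1·sR = -12
mR = -1·sL + 1·sR = 0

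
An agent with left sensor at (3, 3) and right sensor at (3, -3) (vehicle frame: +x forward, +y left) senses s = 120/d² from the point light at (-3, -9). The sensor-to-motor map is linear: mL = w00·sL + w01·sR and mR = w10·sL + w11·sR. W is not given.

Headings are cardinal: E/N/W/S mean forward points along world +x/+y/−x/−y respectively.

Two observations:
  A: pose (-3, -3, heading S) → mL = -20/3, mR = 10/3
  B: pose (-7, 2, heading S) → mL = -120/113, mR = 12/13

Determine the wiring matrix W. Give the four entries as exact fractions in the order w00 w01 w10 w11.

0 -1 1/2 0

obs A: pose=(-3,-3,S) → sL=20/3, sR=20/3, mL=-20/3, mR=10/3
obs B: pose=(-7,2,S) → sL=24/13, sR=120/113, mL=-120/113, mR=12/13
sensor matrix S = [[20/3, 20/3], [24/13, 120/113]]; det S = -7680/1469
solve [mL_A; mL_B] = S·[w00; w01] and [mR_A; mR_B] = S·[w10; w11]:
  w00 = 0, w01 = -1, w10 = 1/2, w11 = 0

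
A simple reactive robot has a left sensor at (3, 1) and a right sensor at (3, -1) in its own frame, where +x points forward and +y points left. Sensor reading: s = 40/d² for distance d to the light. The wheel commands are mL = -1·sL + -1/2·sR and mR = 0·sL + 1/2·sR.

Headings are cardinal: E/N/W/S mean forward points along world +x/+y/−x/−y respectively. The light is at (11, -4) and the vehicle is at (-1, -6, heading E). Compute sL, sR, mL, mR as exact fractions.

20/41 4/9 -262/369 2/9

left sensor world pos  = (2, -5); dL² = 82
right sensor world pos = (2, -7); dR² = 90
sL = 40/82 = 20/41
sR = 40/90 = 4/9
mL = -1·sL + -1/2·sR = -262/369
mR = 0·sL + 1/2·sR = 2/9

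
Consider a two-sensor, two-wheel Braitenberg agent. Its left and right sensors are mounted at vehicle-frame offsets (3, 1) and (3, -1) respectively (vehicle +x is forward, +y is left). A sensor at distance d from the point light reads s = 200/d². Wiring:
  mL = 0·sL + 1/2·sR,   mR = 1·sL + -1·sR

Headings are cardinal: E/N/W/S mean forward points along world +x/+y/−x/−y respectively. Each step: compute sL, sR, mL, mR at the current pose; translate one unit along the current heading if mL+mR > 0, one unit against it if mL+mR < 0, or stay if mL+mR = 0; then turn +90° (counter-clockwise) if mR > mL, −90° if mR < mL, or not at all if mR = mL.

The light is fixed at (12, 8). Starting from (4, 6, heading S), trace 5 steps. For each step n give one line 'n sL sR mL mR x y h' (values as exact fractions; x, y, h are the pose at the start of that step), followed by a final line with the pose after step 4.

0 100/37 100/53 50/53 1600/1961 4 6 S
1 200/137 8/5 4/5 -96/685 4 5 W
2 2 25/8 25/16 -9/8 3 5 N
3 200/37 40/9 20/9 320/333 3 6 E
4 100/37 100/53 50/53 1600/1961 4 6 S
final 4 5 W

n=0: pose=(4,6,S); sL=100/37, sR=100/53; mL=50/53, mR=1600/1961; mL+mR=3450/1961 → advance +1; mR−mL=-250/1961 → turn -1·90°
n=1: pose=(4,5,W); sL=200/137, sR=8/5; mL=4/5, mR=-96/685; mL+mR=452/685 → advance +1; mR−mL=-644/685 → turn -1·90°
n=2: pose=(3,5,N); sL=2, sR=25/8; mL=25/16, mR=-9/8; mL+mR=7/16 → advance +1; mR−mL=-43/16 → turn -1·90°
n=3: pose=(3,6,E); sL=200/37, sR=40/9; mL=20/9, mR=320/333; mL+mR=1060/333 → advance +1; mR−mL=-140/111 → turn -1·90°
n=4: pose=(4,6,S); sL=100/37, sR=100/53; mL=50/53, mR=1600/1961; mL+mR=3450/1961 → advance +1; mR−mL=-250/1961 → turn -1·90°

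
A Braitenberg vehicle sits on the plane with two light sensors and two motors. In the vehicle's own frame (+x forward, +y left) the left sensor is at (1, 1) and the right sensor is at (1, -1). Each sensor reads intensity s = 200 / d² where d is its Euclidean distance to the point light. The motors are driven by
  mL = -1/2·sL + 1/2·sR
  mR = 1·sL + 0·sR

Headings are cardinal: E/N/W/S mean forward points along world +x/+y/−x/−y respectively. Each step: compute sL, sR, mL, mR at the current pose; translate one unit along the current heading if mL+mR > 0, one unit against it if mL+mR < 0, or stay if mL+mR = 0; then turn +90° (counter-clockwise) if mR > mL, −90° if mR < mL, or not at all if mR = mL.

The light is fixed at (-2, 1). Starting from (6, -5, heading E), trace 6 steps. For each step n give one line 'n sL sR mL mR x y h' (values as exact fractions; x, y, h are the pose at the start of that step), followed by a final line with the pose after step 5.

n=0: pose=(6,-5,E); sL=100/53, sR=20/13; mL=-120/689, mR=100/53; mL+mR=1180/689 → advance +1; mR−mL=1420/689 → turn +1·90°
n=1: pose=(7,-5,N); sL=200/89, sR=8/5; mL=-144/445, mR=200/89; mL+mR=856/445 → advance +1; mR−mL=1144/445 → turn +1·90°
n=2: pose=(7,-4,W); sL=2, sR=5/2; mL=1/4, mR=2; mL+mR=9/4 → advance +1; mR−mL=7/4 → turn +1·90°
n=3: pose=(6,-4,S); sL=200/117, sR=40/17; mL=640/1989, mR=200/117; mL+mR=4040/1989 → advance +1; mR−mL=920/663 → turn +1·90°
n=4: pose=(6,-5,E); sL=100/53, sR=20/13; mL=-120/689, mR=100/53; mL+mR=1180/689 → advance +1; mR−mL=1420/689 → turn +1·90°
n=5: pose=(7,-5,N); sL=200/89, sR=8/5; mL=-144/445, mR=200/89; mL+mR=856/445 → advance +1; mR−mL=1144/445 → turn +1·90°

0 100/53 20/13 -120/689 100/53 6 -5 E
1 200/89 8/5 -144/445 200/89 7 -5 N
2 2 5/2 1/4 2 7 -4 W
3 200/117 40/17 640/1989 200/117 6 -4 S
4 100/53 20/13 -120/689 100/53 6 -5 E
5 200/89 8/5 -144/445 200/89 7 -5 N
final 7 -4 W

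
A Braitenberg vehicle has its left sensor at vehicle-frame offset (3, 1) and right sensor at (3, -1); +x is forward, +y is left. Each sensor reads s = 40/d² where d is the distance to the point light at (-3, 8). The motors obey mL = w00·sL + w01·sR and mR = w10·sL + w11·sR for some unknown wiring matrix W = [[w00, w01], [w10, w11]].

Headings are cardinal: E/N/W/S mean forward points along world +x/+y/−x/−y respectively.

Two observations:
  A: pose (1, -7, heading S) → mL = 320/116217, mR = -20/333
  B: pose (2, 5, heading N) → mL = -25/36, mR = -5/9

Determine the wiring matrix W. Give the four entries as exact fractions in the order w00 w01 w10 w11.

-1/2 1/2 0 -1/2

obs A: pose=(1,-7,S) → sL=40/349, sR=40/333, mL=320/116217, mR=-20/333
obs B: pose=(2,5,N) → sL=5/2, sR=10/9, mL=-25/36, mR=-5/9
sensor matrix S = [[40/349, 40/333], [5/2, 10/9]]; det S = -6700/38739
solve [mL_A; mL_B] = S·[w00; w01] and [mR_A; mR_B] = S·[w10; w11]:
  w00 = -1/2, w01 = 1/2, w10 = 0, w11 = -1/2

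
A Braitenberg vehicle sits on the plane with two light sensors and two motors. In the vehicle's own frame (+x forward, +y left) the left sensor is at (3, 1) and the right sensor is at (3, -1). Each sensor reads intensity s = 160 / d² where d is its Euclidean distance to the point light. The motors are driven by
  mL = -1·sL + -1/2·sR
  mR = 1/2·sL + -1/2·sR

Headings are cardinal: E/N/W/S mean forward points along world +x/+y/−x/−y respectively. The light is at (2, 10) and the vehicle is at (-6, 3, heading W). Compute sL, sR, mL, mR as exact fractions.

32/37 160/157 -7984/5809 -448/5809

left sensor world pos  = (-9, 2); dL² = 185
right sensor world pos = (-9, 4); dR² = 157
sL = 160/185 = 32/37
sR = 160/157 = 160/157
mL = -1·sL + -1/2·sR = -7984/5809
mR = 1/2·sL + -1/2·sR = -448/5809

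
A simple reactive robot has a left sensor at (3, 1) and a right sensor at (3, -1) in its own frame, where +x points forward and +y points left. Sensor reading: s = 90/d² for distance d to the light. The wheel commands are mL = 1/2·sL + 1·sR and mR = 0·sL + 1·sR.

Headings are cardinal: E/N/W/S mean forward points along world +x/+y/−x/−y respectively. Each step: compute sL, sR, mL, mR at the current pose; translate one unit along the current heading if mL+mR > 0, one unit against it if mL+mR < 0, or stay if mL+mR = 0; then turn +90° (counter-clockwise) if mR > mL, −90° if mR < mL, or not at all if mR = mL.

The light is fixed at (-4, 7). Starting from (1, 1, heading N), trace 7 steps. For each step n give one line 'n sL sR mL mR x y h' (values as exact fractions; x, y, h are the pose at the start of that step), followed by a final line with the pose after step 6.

n=0: pose=(1,1,N); sL=18/5, sR=2; mL=19/5, mR=2; mL+mR=29/5 → advance +1; mR−mL=-9/5 → turn -1·90°
n=1: pose=(1,2,E); sL=9/8, sR=9/10; mL=117/80, mR=9/10; mL+mR=189/80 → advance +1; mR−mL=-9/16 → turn -1·90°
n=2: pose=(2,2,S); sL=90/113, sR=90/89; mL=14175/10057, mR=90/89; mL+mR=24345/10057 → advance +1; mR−mL=-45/113 → turn -1·90°
n=3: pose=(2,1,W); sL=45/29, sR=45/17; mL=3375/986, mR=45/17; mL+mR=5985/986 → advance +1; mR−mL=-45/58 → turn -1·90°
n=4: pose=(1,1,N); sL=18/5, sR=2; mL=19/5, mR=2; mL+mR=29/5 → advance +1; mR−mL=-9/5 → turn -1·90°
n=5: pose=(1,2,E); sL=9/8, sR=9/10; mL=117/80, mR=9/10; mL+mR=189/80 → advance +1; mR−mL=-9/16 → turn -1·90°
n=6: pose=(2,2,S); sL=90/113, sR=90/89; mL=14175/10057, mR=90/89; mL+mR=24345/10057 → advance +1; mR−mL=-45/113 → turn -1·90°

0 18/5 2 19/5 2 1 1 N
1 9/8 9/10 117/80 9/10 1 2 E
2 90/113 90/89 14175/10057 90/89 2 2 S
3 45/29 45/17 3375/986 45/17 2 1 W
4 18/5 2 19/5 2 1 1 N
5 9/8 9/10 117/80 9/10 1 2 E
6 90/113 90/89 14175/10057 90/89 2 2 S
final 2 1 W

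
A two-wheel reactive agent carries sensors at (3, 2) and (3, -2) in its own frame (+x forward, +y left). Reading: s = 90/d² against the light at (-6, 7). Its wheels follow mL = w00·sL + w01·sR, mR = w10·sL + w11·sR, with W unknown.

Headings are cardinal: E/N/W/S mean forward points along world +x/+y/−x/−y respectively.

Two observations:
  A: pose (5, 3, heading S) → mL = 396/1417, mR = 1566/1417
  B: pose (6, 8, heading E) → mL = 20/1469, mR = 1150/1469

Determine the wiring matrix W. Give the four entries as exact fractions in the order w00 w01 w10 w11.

-1 1 1 1

obs A: pose=(5,3,S) → sL=45/109, sR=9/13, mL=396/1417, mR=1566/1417
obs B: pose=(6,8,E) → sL=5/13, sR=45/113, mL=20/1469, mR=1150/1469
sensor matrix S = [[45/109, 9/13], [5/13, 45/113]]; det S = -212040/2081573
solve [mL_A; mL_B] = S·[w00; w01] and [mR_A; mR_B] = S·[w10; w11]:
  w00 = -1, w01 = 1, w10 = 1, w11 = 1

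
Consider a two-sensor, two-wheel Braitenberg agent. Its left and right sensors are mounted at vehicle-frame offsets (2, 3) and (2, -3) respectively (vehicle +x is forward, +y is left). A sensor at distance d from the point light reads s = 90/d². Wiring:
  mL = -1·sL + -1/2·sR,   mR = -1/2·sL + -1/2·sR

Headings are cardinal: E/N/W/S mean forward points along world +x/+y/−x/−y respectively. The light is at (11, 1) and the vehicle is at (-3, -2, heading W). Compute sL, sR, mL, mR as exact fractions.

left sensor world pos  = (-5, -5); dL² = 292
right sensor world pos = (-5, 1); dR² = 256
sL = 90/292 = 45/146
sR = 90/256 = 45/128
mL = -1·sL + -1/2·sR = -9045/18688
mR = -1/2·sL + -1/2·sR = -6165/18688

45/146 45/128 -9045/18688 -6165/18688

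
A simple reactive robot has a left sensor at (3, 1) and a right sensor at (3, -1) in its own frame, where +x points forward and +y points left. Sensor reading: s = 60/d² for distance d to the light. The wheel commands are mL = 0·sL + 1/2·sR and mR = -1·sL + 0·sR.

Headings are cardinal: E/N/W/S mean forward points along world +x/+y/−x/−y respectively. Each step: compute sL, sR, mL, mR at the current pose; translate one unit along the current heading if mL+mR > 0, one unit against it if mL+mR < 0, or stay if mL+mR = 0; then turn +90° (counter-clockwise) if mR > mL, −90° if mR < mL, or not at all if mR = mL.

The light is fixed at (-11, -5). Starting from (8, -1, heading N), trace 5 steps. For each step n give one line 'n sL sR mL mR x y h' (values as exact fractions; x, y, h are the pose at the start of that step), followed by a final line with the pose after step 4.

n=0: pose=(8,-1,N); sL=60/373, sR=60/449; mL=30/449, mR=-60/373; mL+mR=-15750/167477 → advance -1; mR−mL=-38130/167477 → turn -1·90°
n=1: pose=(8,-2,E); sL=3/25, sR=15/122; mL=15/244, mR=-3/25; mL+mR=-357/6100 → advance -1; mR−mL=-1107/6100 → turn -1·90°
n=2: pose=(7,-2,S); sL=60/361, sR=60/289; mL=30/289, mR=-60/361; mL+mR=-6510/104329 → advance -1; mR−mL=-28170/104329 → turn -1·90°
n=3: pose=(7,-1,W); sL=10/39, sR=6/25; mL=3/25, mR=-10/39; mL+mR=-133/975 → advance -1; mR−mL=-367/975 → turn -1·90°
n=4: pose=(8,-1,N); sL=60/373, sR=60/449; mL=30/449, mR=-60/373; mL+mR=-15750/167477 → advance -1; mR−mL=-38130/167477 → turn -1·90°

0 60/373 60/449 30/449 -60/373 8 -1 N
1 3/25 15/122 15/244 -3/25 8 -2 E
2 60/361 60/289 30/289 -60/361 7 -2 S
3 10/39 6/25 3/25 -10/39 7 -1 W
4 60/373 60/449 30/449 -60/373 8 -1 N
final 8 -2 E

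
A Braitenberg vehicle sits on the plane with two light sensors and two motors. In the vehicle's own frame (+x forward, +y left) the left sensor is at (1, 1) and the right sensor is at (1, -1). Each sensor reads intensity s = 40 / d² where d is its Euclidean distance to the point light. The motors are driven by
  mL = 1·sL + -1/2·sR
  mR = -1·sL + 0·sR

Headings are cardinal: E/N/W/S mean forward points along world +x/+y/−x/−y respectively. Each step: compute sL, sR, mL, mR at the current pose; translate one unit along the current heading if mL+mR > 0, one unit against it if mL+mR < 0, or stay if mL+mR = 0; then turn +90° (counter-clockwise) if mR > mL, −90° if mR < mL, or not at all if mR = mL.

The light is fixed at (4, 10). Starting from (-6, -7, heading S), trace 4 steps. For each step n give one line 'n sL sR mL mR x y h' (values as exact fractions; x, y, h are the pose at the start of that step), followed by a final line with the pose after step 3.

n=0: pose=(-6,-7,S); sL=8/81, sR=8/89; mL=388/7209, mR=-8/81; mL+mR=-4/89 → advance -1; mR−mL=-1100/7209 → turn -1·90°
n=1: pose=(-6,-6,W); sL=4/41, sR=20/173; mL=282/7093, mR=-4/41; mL+mR=-10/173 → advance -1; mR−mL=-974/7093 → turn -1·90°
n=2: pose=(-5,-6,N); sL=8/65, sR=40/289; mL=1012/18785, mR=-8/65; mL+mR=-20/289 → advance -1; mR−mL=-3324/18785 → turn -1·90°
n=3: pose=(-5,-7,E); sL=1/8, sR=10/97; mL=57/776, mR=-1/8; mL+mR=-5/97 → advance -1; mR−mL=-77/388 → turn -1·90°

0 8/81 8/89 388/7209 -8/81 -6 -7 S
1 4/41 20/173 282/7093 -4/41 -6 -6 W
2 8/65 40/289 1012/18785 -8/65 -5 -6 N
3 1/8 10/97 57/776 -1/8 -5 -7 E
final -6 -7 S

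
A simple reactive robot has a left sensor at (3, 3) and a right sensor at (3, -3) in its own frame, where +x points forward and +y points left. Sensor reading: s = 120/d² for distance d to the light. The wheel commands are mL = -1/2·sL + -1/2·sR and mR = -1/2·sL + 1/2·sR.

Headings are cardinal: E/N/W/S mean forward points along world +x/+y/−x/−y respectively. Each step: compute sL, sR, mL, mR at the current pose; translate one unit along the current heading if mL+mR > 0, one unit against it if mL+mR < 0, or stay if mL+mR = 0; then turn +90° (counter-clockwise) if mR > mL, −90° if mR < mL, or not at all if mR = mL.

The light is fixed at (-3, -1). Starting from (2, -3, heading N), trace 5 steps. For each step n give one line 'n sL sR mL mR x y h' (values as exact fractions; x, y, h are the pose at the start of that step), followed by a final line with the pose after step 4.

n=0: pose=(2,-3,N); sL=24, sR=24/13; mL=-168/13, mR=-144/13; mL+mR=-24 → advance -1; mR−mL=24/13 → turn +1·90°
n=1: pose=(2,-4,W); sL=3, sR=30; mL=-33/2, mR=27/2; mL+mR=-3 → advance -1; mR−mL=30 → turn +1·90°
n=2: pose=(3,-4,S); sL=40/39, sR=8/3; mL=-24/13, mR=32/39; mL+mR=-40/39 → advance -1; mR−mL=8/3 → turn +1·90°
n=3: pose=(3,-3,E); sL=60/41, sR=60/53; mL=-2820/2173, mR=-360/2173; mL+mR=-60/41 → advance -1; mR−mL=60/53 → turn +1·90°
n=4: pose=(2,-3,N); sL=24, sR=24/13; mL=-168/13, mR=-144/13; mL+mR=-24 → advance -1; mR−mL=24/13 → turn +1·90°

0 24 24/13 -168/13 -144/13 2 -3 N
1 3 30 -33/2 27/2 2 -4 W
2 40/39 8/3 -24/13 32/39 3 -4 S
3 60/41 60/53 -2820/2173 -360/2173 3 -3 E
4 24 24/13 -168/13 -144/13 2 -3 N
final 2 -4 W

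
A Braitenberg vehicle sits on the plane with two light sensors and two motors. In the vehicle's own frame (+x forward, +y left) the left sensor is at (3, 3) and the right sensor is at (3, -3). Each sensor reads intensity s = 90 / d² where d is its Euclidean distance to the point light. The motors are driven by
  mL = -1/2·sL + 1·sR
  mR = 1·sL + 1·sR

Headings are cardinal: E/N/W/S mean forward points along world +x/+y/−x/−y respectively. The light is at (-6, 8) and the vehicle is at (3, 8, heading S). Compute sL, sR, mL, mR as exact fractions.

10/17 2 29/17 44/17

left sensor world pos  = (6, 5); dL² = 153
right sensor world pos = (0, 5); dR² = 45
sL = 90/153 = 10/17
sR = 90/45 = 2
mL = -1/2·sL + 1·sR = 29/17
mR = 1·sL + 1·sR = 44/17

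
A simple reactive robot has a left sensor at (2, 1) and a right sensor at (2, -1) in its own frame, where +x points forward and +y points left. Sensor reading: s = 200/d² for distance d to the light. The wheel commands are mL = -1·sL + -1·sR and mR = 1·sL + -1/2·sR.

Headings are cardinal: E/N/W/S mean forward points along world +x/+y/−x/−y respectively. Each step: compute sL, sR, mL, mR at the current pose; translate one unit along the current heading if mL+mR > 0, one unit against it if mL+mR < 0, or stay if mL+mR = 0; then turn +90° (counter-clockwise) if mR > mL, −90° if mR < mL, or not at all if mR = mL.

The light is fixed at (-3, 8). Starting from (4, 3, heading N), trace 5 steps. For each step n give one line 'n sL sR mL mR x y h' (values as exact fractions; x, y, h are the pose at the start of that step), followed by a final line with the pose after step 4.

n=0: pose=(4,3,N); sL=40/9, sR=200/73; mL=-4720/657, mR=2020/657; mL+mR=-300/73 → advance -1; mR−mL=6740/657 → turn +1·90°
n=1: pose=(4,2,W); sL=100/37, sR=4; mL=-248/37, mR=26/37; mL+mR=-6 → advance -1; mR−mL=274/37 → turn +1·90°
n=2: pose=(5,2,S); sL=40/29, sR=200/113; mL=-10320/3277, mR=1620/3277; mL+mR=-300/113 → advance -1; mR−mL=11940/3277 → turn +1·90°
n=3: pose=(5,3,E); sL=50/29, sR=25/17; mL=-1575/493, mR=975/986; mL+mR=-75/34 → advance -1; mR−mL=4125/986 → turn +1·90°
n=4: pose=(4,3,N); sL=40/9, sR=200/73; mL=-4720/657, mR=2020/657; mL+mR=-300/73 → advance -1; mR−mL=6740/657 → turn +1·90°

0 40/9 200/73 -4720/657 2020/657 4 3 N
1 100/37 4 -248/37 26/37 4 2 W
2 40/29 200/113 -10320/3277 1620/3277 5 2 S
3 50/29 25/17 -1575/493 975/986 5 3 E
4 40/9 200/73 -4720/657 2020/657 4 3 N
final 4 2 W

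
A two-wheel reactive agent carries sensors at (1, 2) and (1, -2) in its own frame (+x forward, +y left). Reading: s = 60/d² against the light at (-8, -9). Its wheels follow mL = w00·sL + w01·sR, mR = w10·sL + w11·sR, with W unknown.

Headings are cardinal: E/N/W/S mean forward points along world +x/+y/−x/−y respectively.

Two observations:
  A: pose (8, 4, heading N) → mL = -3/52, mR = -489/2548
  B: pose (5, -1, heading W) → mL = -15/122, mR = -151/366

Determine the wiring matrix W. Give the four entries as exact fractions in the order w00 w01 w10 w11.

obs A: pose=(8,4,N) → sL=15/98, sR=3/26, mL=-3/52, mR=-489/2548
obs B: pose=(5,-1,W) → sL=1/3, sR=15/61, mL=-15/122, mR=-151/366
sensor matrix S = [[15/98, 3/26], [1/3, 15/61]]; det S = -32/38857
solve [mL_A; mL_B] = S·[w00; w01] and [mR_A; mR_B] = S·[w10; w11]:
  w00 = 0, w01 = -1/2, w10 = -1/2, w11 = -1

0 -1/2 -1/2 -1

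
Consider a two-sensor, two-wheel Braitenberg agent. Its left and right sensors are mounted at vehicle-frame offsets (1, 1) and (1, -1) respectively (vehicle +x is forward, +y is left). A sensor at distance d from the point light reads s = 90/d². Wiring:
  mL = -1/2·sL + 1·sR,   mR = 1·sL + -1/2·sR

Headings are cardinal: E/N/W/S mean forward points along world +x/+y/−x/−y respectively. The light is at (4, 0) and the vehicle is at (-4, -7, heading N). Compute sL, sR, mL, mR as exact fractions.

left sensor world pos  = (-5, -6); dL² = 117
right sensor world pos = (-3, -6); dR² = 85
sL = 90/117 = 10/13
sR = 90/85 = 18/17
mL = -1/2·sL + 1·sR = 149/221
mR = 1·sL + -1/2·sR = 53/221

10/13 18/17 149/221 53/221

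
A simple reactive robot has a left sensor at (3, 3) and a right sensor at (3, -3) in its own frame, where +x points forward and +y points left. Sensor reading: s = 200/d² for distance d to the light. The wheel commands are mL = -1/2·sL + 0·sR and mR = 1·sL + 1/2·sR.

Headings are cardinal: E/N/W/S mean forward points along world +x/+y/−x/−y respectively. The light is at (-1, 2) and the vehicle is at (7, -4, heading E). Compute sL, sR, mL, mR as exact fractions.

20/13 100/101 -10/13 2670/1313

left sensor world pos  = (10, -1); dL² = 130
right sensor world pos = (10, -7); dR² = 202
sL = 200/130 = 20/13
sR = 200/202 = 100/101
mL = -1/2·sL + 0·sR = -10/13
mR = 1·sL + 1/2·sR = 2670/1313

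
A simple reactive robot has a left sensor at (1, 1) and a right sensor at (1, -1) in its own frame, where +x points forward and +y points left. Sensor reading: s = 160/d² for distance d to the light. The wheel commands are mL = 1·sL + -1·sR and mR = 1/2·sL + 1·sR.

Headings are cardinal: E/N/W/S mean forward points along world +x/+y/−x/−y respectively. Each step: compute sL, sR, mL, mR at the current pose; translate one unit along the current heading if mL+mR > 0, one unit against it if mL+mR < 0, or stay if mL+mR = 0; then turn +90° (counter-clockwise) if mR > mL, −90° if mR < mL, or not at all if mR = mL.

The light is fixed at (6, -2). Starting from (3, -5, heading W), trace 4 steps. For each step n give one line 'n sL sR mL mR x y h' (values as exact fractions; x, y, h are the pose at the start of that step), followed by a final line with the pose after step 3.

n=0: pose=(3,-5,W); sL=5, sR=8; mL=-3, mR=21/2; mL+mR=15/2 → advance +1; mR−mL=27/2 → turn +1·90°
n=1: pose=(2,-5,S); sL=32/5, sR=160/41; mL=512/205, mR=1456/205; mL+mR=48/5 → advance +1; mR−mL=944/205 → turn +1·90°
n=2: pose=(2,-6,E); sL=80/9, sR=80/17; mL=640/153, mR=1400/153; mL+mR=40/3 → advance +1; mR−mL=760/153 → turn +1·90°
n=3: pose=(3,-6,N); sL=32/5, sR=160/13; mL=-384/65, mR=1008/65; mL+mR=48/5 → advance +1; mR−mL=1392/65 → turn +1·90°

0 5 8 -3 21/2 3 -5 W
1 32/5 160/41 512/205 1456/205 2 -5 S
2 80/9 80/17 640/153 1400/153 2 -6 E
3 32/5 160/13 -384/65 1008/65 3 -6 N
final 3 -5 W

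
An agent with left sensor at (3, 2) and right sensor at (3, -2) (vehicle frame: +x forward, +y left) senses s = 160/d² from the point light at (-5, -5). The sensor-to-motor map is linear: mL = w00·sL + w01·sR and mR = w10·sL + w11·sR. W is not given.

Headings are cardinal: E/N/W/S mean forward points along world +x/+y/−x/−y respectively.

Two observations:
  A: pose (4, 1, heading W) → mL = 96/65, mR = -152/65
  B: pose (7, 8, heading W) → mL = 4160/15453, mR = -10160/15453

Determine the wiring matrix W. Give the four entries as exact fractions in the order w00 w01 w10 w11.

1 -1 -1/2 -1/2

obs A: pose=(4,1,W) → sL=40/13, sR=8/5, mL=96/65, mR=-152/65
obs B: pose=(7,8,W) → sL=80/101, sR=80/153, mL=4160/15453, mR=-10160/15453
sensor matrix S = [[40/13, 8/5], [80/101, 80/153]]; det S = 68608/200889
solve [mL_A; mL_B] = S·[w00; w01] and [mR_A; mR_B] = S·[w10; w11]:
  w00 = 1, w01 = -1, w10 = -1/2, w11 = -1/2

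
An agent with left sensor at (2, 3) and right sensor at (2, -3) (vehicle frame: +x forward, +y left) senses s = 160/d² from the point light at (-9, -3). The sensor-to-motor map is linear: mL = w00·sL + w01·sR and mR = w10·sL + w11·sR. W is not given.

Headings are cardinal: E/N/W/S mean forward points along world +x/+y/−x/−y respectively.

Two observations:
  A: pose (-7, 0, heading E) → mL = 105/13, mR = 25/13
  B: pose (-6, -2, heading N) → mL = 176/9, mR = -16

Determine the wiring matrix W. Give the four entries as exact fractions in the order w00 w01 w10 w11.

1 1/2 -1 1/2

obs A: pose=(-7,0,E) → sL=40/13, sR=10, mL=105/13, mR=25/13
obs B: pose=(-6,-2,N) → sL=160/9, sR=32/9, mL=176/9, mR=-16
sensor matrix S = [[40/13, 10], [160/9, 32/9]]; det S = -19520/117
solve [mL_A; mL_B] = S·[w00; w01] and [mR_A; mR_B] = S·[w10; w11]:
  w00 = 1, w01 = 1/2, w10 = -1, w11 = 1/2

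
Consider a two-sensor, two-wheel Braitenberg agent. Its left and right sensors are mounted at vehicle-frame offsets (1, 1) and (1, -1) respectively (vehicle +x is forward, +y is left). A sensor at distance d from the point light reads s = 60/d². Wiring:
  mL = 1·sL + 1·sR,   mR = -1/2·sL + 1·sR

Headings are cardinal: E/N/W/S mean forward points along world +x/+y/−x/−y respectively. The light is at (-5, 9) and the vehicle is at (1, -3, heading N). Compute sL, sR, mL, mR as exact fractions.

left sensor world pos  = (0, -2); dL² = 146
right sensor world pos = (2, -2); dR² = 170
sL = 60/146 = 30/73
sR = 60/170 = 6/17
mL = 1·sL + 1·sR = 948/1241
mR = -1/2·sL + 1·sR = 183/1241

30/73 6/17 948/1241 183/1241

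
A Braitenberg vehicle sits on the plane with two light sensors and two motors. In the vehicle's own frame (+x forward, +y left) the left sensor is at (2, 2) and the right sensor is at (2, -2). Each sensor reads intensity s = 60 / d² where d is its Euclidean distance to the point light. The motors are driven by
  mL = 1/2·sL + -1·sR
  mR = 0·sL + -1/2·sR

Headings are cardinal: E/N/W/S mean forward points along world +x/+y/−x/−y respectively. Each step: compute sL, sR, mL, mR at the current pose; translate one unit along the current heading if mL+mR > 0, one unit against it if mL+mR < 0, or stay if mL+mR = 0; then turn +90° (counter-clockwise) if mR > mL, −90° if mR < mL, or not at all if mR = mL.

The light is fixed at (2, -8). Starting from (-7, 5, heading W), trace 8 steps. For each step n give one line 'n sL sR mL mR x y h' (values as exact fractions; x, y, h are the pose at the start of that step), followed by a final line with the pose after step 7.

0 30/121 30/173 -1035/20933 -15/173 -7 5 W
1 12/65 20/87 -778/5655 -10/87 -6 5 N
2 3/10 15/74 -39/740 -15/148 -6 4 W
3 60/277 60/221 -9990/61217 -30/221 -5 4 N
4 10/27 6/25 -37/675 -3/25 -5 3 W
5 60/233 12/37 -1686/8621 -6/37 -4 3 N
6 15/32 15/52 -45/832 -15/104 -4 2 W
7 60/193 20/51 -2330/9843 -10/51 -3 2 N
final -3 1 W

n=0: pose=(-7,5,W); sL=30/121, sR=30/173; mL=-1035/20933, mR=-15/173; mL+mR=-2850/20933 → advance -1; mR−mL=-780/20933 → turn -1·90°
n=1: pose=(-6,5,N); sL=12/65, sR=20/87; mL=-778/5655, mR=-10/87; mL+mR=-476/1885 → advance -1; mR−mL=128/5655 → turn +1·90°
n=2: pose=(-6,4,W); sL=3/10, sR=15/74; mL=-39/740, mR=-15/148; mL+mR=-57/370 → advance -1; mR−mL=-9/185 → turn -1·90°
n=3: pose=(-5,4,N); sL=60/277, sR=60/221; mL=-9990/61217, mR=-30/221; mL+mR=-18300/61217 → advance -1; mR−mL=1680/61217 → turn +1·90°
n=4: pose=(-5,3,W); sL=10/27, sR=6/25; mL=-37/675, mR=-3/25; mL+mR=-118/675 → advance -1; mR−mL=-44/675 → turn -1·90°
n=5: pose=(-4,3,N); sL=60/233, sR=12/37; mL=-1686/8621, mR=-6/37; mL+mR=-3084/8621 → advance -1; mR−mL=288/8621 → turn +1·90°
n=6: pose=(-4,2,W); sL=15/32, sR=15/52; mL=-45/832, mR=-15/104; mL+mR=-165/832 → advance -1; mR−mL=-75/832 → turn -1·90°
n=7: pose=(-3,2,N); sL=60/193, sR=20/51; mL=-2330/9843, mR=-10/51; mL+mR=-1420/3281 → advance -1; mR−mL=400/9843 → turn +1·90°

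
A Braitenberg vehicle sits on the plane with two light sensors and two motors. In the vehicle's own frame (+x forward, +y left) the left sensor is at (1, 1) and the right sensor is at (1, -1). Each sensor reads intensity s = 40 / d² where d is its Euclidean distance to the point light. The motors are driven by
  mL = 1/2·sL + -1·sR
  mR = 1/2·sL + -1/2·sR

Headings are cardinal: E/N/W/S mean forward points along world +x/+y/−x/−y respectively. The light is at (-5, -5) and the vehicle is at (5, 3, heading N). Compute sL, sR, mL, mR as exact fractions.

20/81 20/101 -610/8181 200/8181

left sensor world pos  = (4, 4); dL² = 162
right sensor world pos = (6, 4); dR² = 202
sL = 40/162 = 20/81
sR = 40/202 = 20/101
mL = 1/2·sL + -1·sR = -610/8181
mR = 1/2·sL + -1/2·sR = 200/8181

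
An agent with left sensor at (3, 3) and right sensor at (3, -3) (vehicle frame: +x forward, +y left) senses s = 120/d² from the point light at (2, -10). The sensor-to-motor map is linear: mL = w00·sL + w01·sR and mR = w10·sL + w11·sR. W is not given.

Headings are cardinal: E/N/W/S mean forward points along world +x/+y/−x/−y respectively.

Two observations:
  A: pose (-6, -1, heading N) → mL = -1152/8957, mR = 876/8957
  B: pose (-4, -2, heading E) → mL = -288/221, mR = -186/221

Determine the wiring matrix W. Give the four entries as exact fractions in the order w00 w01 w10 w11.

1/2 -1/2 1 -1/2

obs A: pose=(-6,-1,N) → sL=24/53, sR=120/169, mL=-1152/8957, mR=876/8957
obs B: pose=(-4,-2,E) → sL=12/13, sR=60/17, mL=-288/221, mR=-186/221
sensor matrix S = [[24/53, 120/169], [12/13, 60/17]]; det S = 1866240/1979497
solve [mL_A; mL_B] = S·[w00; w01] and [mR_A; mR_B] = S·[w10; w11]:
  w00 = 1/2, w01 = -1/2, w10 = 1, w11 = -1/2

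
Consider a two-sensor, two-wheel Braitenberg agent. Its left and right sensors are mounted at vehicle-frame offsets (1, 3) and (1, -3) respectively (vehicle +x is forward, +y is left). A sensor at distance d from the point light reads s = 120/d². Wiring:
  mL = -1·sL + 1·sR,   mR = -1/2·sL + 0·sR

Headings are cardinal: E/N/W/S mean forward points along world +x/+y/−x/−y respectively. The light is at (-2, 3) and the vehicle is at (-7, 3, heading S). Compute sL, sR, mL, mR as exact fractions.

left sensor world pos  = (-4, 2); dL² = 5
right sensor world pos = (-10, 2); dR² = 65
sL = 120/5 = 24
sR = 120/65 = 24/13
mL = -1·sL + 1·sR = -288/13
mR = -1/2·sL + 0·sR = -12

24 24/13 -288/13 -12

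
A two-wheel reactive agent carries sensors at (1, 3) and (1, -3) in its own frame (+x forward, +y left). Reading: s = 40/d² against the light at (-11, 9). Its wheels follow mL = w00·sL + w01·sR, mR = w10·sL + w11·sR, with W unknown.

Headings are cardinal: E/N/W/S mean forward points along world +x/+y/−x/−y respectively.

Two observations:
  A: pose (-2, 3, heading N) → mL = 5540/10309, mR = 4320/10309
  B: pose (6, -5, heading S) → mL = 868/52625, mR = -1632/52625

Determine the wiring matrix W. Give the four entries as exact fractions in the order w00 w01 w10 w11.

1 -1/2 1 -1

obs A: pose=(-2,3,N) → sL=40/61, sR=40/169, mL=5540/10309, mR=4320/10309
obs B: pose=(6,-5,S) → sL=8/125, sR=40/421, mL=868/52625, mR=-1632/52625
sensor matrix S = [[40/61, 40/169], [8/125, 40/421]]; det S = 5116416/108502225
solve [mL_A; mL_B] = S·[w00; w01] and [mR_A; mR_B] = S·[w10; w11]:
  w00 = 1, w01 = -1/2, w10 = 1, w11 = -1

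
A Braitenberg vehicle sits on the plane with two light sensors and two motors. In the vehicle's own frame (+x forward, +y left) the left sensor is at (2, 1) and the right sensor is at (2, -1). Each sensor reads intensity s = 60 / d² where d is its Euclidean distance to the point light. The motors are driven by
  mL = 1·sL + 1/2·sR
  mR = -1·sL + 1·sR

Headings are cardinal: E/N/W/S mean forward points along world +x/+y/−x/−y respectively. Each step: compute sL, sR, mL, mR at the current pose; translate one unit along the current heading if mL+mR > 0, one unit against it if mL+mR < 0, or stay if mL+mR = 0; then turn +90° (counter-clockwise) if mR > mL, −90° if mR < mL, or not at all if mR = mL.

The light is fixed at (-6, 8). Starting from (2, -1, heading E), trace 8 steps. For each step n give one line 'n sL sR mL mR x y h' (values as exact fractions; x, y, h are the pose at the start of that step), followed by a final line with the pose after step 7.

n=0: pose=(2,-1,E); sL=15/41, sR=3/10; mL=423/820, mR=-27/410; mL+mR=9/20 → advance +1; mR−mL=-477/820 → turn -1·90°
n=1: pose=(3,-1,S); sL=60/221, sR=12/37; mL=3546/8177, mR=432/8177; mL+mR=18/37 → advance +1; mR−mL=-3114/8177 → turn -1·90°
n=2: pose=(3,-2,W); sL=6/17, sR=6/13; mL=129/221, mR=24/221; mL+mR=9/13 → advance +1; mR−mL=-105/221 → turn -1·90°
n=3: pose=(2,-2,N); sL=60/113, sR=12/29; mL=2418/3277, mR=-384/3277; mL+mR=18/29 → advance +1; mR−mL=-2802/3277 → turn -1·90°
n=4: pose=(2,-1,E); sL=15/41, sR=3/10; mL=423/820, mR=-27/410; mL+mR=9/20 → advance +1; mR−mL=-477/820 → turn -1·90°
n=5: pose=(3,-1,S); sL=60/221, sR=12/37; mL=3546/8177, mR=432/8177; mL+mR=18/37 → advance +1; mR−mL=-3114/8177 → turn -1·90°
n=6: pose=(3,-2,W); sL=6/17, sR=6/13; mL=129/221, mR=24/221; mL+mR=9/13 → advance +1; mR−mL=-105/221 → turn -1·90°
n=7: pose=(2,-2,N); sL=60/113, sR=12/29; mL=2418/3277, mR=-384/3277; mL+mR=18/29 → advance +1; mR−mL=-2802/3277 → turn -1·90°

0 15/41 3/10 423/820 -27/410 2 -1 E
1 60/221 12/37 3546/8177 432/8177 3 -1 S
2 6/17 6/13 129/221 24/221 3 -2 W
3 60/113 12/29 2418/3277 -384/3277 2 -2 N
4 15/41 3/10 423/820 -27/410 2 -1 E
5 60/221 12/37 3546/8177 432/8177 3 -1 S
6 6/17 6/13 129/221 24/221 3 -2 W
7 60/113 12/29 2418/3277 -384/3277 2 -2 N
final 2 -1 E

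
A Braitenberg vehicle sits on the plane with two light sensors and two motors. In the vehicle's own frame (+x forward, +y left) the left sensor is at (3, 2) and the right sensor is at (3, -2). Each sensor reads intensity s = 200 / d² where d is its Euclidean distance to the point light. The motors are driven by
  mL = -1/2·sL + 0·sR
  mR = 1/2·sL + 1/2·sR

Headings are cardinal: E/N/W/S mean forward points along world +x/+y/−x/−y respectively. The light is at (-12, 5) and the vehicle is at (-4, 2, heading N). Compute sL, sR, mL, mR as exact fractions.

left sensor world pos  = (-6, 5); dL² = 36
right sensor world pos = (-2, 5); dR² = 100
sL = 200/36 = 50/9
sR = 200/100 = 2
mL = -1/2·sL + 0·sR = -25/9
mR = 1/2·sL + 1/2·sR = 34/9

50/9 2 -25/9 34/9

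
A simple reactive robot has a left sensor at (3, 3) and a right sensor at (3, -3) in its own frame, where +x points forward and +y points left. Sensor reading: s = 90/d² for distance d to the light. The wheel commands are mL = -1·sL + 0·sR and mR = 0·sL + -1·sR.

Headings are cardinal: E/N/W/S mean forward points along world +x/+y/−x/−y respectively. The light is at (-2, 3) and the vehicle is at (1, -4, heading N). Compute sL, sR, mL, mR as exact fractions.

45/8 45/26 -45/8 -45/26

left sensor world pos  = (-2, -1); dL² = 16
right sensor world pos = (4, -1); dR² = 52
sL = 90/16 = 45/8
sR = 90/52 = 45/26
mL = -1·sL + 0·sR = -45/8
mR = 0·sL + -1·sR = -45/26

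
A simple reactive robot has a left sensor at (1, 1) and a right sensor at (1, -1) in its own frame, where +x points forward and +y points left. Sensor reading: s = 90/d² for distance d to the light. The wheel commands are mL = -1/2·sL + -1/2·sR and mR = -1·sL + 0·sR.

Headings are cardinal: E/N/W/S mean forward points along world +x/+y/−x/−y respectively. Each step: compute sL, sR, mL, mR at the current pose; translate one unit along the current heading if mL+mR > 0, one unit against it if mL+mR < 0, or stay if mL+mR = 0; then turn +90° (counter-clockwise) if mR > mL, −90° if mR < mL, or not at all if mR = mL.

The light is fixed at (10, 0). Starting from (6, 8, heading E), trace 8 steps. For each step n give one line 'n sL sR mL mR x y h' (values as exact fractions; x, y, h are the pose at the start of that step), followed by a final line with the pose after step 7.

0 1 45/29 -37/29 -1 6 8 E
1 10/13 90/97 -1070/1261 -10/13 5 8 N
2 5/4 9/10 -43/40 -5/4 5 7 W
3 90/89 90/73 -7290/6497 -90/89 6 7 N
4 9/5 45/37 -279/185 -9/5 6 6 W
5 18/13 90/53 -1062/689 -18/13 7 6 N
6 45/16 45/26 -945/416 -45/16 7 5 W
7 2 90/37 -82/37 -2 8 5 N
final 8 4 W

n=0: pose=(6,8,E); sL=1, sR=45/29; mL=-37/29, mR=-1; mL+mR=-66/29 → advance -1; mR−mL=8/29 → turn +1·90°
n=1: pose=(5,8,N); sL=10/13, sR=90/97; mL=-1070/1261, mR=-10/13; mL+mR=-2040/1261 → advance -1; mR−mL=100/1261 → turn +1·90°
n=2: pose=(5,7,W); sL=5/4, sR=9/10; mL=-43/40, mR=-5/4; mL+mR=-93/40 → advance -1; mR−mL=-7/40 → turn -1·90°
n=3: pose=(6,7,N); sL=90/89, sR=90/73; mL=-7290/6497, mR=-90/89; mL+mR=-13860/6497 → advance -1; mR−mL=720/6497 → turn +1·90°
n=4: pose=(6,6,W); sL=9/5, sR=45/37; mL=-279/185, mR=-9/5; mL+mR=-612/185 → advance -1; mR−mL=-54/185 → turn -1·90°
n=5: pose=(7,6,N); sL=18/13, sR=90/53; mL=-1062/689, mR=-18/13; mL+mR=-2016/689 → advance -1; mR−mL=108/689 → turn +1·90°
n=6: pose=(7,5,W); sL=45/16, sR=45/26; mL=-945/416, mR=-45/16; mL+mR=-2115/416 → advance -1; mR−mL=-225/416 → turn -1·90°
n=7: pose=(8,5,N); sL=2, sR=90/37; mL=-82/37, mR=-2; mL+mR=-156/37 → advance -1; mR−mL=8/37 → turn +1·90°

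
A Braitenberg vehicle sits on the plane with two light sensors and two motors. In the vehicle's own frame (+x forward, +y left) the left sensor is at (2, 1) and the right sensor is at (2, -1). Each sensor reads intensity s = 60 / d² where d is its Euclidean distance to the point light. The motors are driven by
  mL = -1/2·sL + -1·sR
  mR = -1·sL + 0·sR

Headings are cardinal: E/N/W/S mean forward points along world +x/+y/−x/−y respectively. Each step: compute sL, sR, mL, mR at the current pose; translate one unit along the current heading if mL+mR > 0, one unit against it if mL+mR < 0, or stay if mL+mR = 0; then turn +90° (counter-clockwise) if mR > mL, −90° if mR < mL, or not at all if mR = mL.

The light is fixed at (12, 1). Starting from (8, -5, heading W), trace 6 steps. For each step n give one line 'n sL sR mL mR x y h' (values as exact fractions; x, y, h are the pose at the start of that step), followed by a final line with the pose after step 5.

0 12/17 60/61 -1386/1037 -12/17 8 -5 W
1 15/17 3/4 -81/68 -15/17 9 -5 S
2 60/17 60/37 -2130/629 -60/17 9 -4 E
3 30/29 30/37 -1425/1073 -30/29 8 -4 S
4 60/13 60/29 -1650/377 -60/13 8 -3 E
5 15/13 5/6 -55/39 -15/13 7 -3 S
final 7 -2 E

n=0: pose=(8,-5,W); sL=12/17, sR=60/61; mL=-1386/1037, mR=-12/17; mL+mR=-2118/1037 → advance -1; mR−mL=654/1037 → turn +1·90°
n=1: pose=(9,-5,S); sL=15/17, sR=3/4; mL=-81/68, mR=-15/17; mL+mR=-141/68 → advance -1; mR−mL=21/68 → turn +1·90°
n=2: pose=(9,-4,E); sL=60/17, sR=60/37; mL=-2130/629, mR=-60/17; mL+mR=-4350/629 → advance -1; mR−mL=-90/629 → turn -1·90°
n=3: pose=(8,-4,S); sL=30/29, sR=30/37; mL=-1425/1073, mR=-30/29; mL+mR=-2535/1073 → advance -1; mR−mL=315/1073 → turn +1·90°
n=4: pose=(8,-3,E); sL=60/13, sR=60/29; mL=-1650/377, mR=-60/13; mL+mR=-3390/377 → advance -1; mR−mL=-90/377 → turn -1·90°
n=5: pose=(7,-3,S); sL=15/13, sR=5/6; mL=-55/39, mR=-15/13; mL+mR=-100/39 → advance -1; mR−mL=10/39 → turn +1·90°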